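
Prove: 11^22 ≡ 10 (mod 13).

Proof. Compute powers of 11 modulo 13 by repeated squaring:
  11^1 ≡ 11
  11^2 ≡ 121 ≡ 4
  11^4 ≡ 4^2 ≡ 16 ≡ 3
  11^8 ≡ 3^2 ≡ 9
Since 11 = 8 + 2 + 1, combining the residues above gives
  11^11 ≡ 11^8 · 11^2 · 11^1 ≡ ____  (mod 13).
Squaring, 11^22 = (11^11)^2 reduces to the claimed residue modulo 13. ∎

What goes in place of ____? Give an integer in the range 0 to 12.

6

11^8 · 11^2 · 11^1 ≡ 9 · 4 · 11 = 396.
396 mod 13 = 6, so 11^11 ≡ 6 (mod 13).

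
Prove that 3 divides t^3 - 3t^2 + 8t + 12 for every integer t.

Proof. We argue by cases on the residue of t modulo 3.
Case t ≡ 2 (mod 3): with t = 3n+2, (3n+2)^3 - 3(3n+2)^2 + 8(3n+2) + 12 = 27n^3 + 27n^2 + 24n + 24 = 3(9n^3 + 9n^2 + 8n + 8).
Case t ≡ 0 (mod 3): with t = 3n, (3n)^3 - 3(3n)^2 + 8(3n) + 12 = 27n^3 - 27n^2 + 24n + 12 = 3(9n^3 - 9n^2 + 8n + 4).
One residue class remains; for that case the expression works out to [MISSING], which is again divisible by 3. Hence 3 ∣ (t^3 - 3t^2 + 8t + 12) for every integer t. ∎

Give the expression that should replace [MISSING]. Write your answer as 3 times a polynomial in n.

The residues treated are {2, 0}, so the missing case is t ≡ 1 (mod 3); write t = 3n+1.
Then (3n+1)^3 - 3(3n+1)^2 + 8(3n+1) + 12 = 27n^3 + 15n + 18 = 3(9n^3 + 5n + 6).

3(9n^3 + 5n + 6)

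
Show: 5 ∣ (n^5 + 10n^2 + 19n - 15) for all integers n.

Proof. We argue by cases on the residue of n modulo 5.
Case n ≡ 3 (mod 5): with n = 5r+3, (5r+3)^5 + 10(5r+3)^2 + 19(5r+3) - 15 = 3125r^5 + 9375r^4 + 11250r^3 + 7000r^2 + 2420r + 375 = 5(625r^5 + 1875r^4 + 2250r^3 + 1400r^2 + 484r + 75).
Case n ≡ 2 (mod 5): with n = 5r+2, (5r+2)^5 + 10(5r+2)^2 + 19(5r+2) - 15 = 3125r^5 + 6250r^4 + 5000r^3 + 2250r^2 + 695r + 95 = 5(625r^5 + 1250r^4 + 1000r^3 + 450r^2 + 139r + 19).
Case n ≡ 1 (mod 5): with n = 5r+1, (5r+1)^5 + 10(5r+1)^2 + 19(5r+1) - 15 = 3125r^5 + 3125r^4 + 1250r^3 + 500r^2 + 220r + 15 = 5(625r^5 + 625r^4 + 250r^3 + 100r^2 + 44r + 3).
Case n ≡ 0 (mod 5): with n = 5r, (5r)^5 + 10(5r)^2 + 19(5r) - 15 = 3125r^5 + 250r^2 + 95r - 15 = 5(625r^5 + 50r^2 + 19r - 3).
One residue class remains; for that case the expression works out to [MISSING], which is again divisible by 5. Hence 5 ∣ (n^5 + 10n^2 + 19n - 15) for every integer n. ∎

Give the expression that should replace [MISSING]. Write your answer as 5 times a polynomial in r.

5(625r^5 + 2500r^4 + 4000r^3 + 3250r^2 + 1379r + 249)

The residues treated are {3, 2, 1, 0}, so the missing case is n ≡ 4 (mod 5); write n = 5r+4.
Then (5r+4)^5 + 10(5r+4)^2 + 19(5r+4) - 15 = 3125r^5 + 12500r^4 + 20000r^3 + 16250r^2 + 6895r + 1245 = 5(625r^5 + 2500r^4 + 4000r^3 + 3250r^2 + 1379r + 249).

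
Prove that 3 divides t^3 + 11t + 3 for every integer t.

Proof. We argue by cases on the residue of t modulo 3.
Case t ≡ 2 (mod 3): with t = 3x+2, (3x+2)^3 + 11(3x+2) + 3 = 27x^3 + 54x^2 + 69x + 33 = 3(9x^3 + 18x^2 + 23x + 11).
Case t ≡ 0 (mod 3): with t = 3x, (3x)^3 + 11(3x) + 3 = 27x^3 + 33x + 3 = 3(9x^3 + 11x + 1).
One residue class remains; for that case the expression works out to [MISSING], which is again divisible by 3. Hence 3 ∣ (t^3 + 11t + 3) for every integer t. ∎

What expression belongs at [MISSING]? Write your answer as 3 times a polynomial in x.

The residues treated are {2, 0}, so the missing case is t ≡ 1 (mod 3); write t = 3x+1.
Then (3x+1)^3 + 11(3x+1) + 3 = 27x^3 + 27x^2 + 42x + 15 = 3(9x^3 + 9x^2 + 14x + 5).

3(9x^3 + 9x^2 + 14x + 5)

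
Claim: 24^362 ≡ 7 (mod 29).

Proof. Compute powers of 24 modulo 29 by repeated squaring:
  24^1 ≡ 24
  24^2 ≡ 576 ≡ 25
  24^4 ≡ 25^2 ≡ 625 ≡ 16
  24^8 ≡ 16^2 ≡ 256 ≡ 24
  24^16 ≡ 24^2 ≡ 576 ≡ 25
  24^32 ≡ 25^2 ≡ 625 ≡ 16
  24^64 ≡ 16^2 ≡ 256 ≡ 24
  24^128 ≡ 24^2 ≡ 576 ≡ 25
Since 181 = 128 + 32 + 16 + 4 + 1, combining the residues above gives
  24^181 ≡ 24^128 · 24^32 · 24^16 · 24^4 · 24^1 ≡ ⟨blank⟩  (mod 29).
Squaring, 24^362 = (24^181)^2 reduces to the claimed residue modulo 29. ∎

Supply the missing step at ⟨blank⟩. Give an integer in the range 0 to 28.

23

24^128 · 24^32 · 24^16 · 24^4 · 24^1 ≡ 25 · 16 · 25 · 16 · 24 = 3840000.
3840000 mod 29 = 23, so 24^181 ≡ 23 (mod 29).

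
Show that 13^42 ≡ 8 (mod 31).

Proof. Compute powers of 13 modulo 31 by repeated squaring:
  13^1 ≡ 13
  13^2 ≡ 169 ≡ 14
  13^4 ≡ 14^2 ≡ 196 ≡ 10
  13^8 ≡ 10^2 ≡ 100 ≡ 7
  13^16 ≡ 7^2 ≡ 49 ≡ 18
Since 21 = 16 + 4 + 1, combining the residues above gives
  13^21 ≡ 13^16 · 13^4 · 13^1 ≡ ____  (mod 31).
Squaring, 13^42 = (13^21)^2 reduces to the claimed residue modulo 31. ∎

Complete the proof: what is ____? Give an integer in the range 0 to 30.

Multiply the listed residues: 18 · 10 · 13 = 180 → 2340.
Reducing modulo 31: 2340 = 75·31 + 15, so 13^21 ≡ 15.

15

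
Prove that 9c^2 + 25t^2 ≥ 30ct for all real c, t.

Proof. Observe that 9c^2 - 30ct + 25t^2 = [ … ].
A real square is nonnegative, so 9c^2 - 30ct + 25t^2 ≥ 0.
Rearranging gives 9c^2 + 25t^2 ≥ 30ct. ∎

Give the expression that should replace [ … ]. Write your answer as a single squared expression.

The leading and trailing coefficients are 3^2 and 5^2, and 30 = 2·3·5, so the trinomial is (3c - 5t)^2.
Hence 9c^2 - 30ct + 25t^2 ≥ 0.

(3c - 5t)^2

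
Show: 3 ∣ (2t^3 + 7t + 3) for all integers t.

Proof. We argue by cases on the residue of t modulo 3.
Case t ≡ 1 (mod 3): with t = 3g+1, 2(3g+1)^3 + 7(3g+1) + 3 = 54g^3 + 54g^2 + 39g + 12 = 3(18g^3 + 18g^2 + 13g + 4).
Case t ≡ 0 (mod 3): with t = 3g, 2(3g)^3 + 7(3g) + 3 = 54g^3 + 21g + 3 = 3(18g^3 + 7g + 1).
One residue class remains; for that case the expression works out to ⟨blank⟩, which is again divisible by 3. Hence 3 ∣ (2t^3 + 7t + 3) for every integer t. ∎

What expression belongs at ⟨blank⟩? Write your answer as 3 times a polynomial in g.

The residues treated are {1, 0}, so the missing case is t ≡ 2 (mod 3); write t = 3g+2.
Then 2(3g+2)^3 + 7(3g+2) + 3 = 54g^3 + 108g^2 + 93g + 33 = 3(18g^3 + 36g^2 + 31g + 11).

3(18g^3 + 36g^2 + 31g + 11)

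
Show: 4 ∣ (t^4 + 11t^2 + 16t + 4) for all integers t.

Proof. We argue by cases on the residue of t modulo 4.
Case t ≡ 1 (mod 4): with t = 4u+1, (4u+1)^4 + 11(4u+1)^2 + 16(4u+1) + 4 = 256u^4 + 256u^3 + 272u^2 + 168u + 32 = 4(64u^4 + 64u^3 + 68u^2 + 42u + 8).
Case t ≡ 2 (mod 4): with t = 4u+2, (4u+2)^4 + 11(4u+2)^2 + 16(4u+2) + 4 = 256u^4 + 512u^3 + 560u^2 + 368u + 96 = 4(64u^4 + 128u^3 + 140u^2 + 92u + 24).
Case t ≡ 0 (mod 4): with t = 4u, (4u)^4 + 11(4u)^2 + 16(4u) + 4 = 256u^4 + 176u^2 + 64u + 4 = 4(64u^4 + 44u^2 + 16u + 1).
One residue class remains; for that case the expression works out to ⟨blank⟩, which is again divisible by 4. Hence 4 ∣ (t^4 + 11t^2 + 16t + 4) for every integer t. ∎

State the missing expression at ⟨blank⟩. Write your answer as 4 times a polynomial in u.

4(64u^4 + 192u^3 + 260u^2 + 190u + 58)

Only t ≡ 3 (mod 4) is unaccounted for. Put t = 4u+3:
(4u+3)^4 + 11(4u+3)^2 + 16(4u+3) + 4 expands to 256u^4 + 768u^3 + 1040u^2 + 760u + 232,
and factoring out 4 leaves 4(64u^4 + 192u^3 + 260u^2 + 190u + 58).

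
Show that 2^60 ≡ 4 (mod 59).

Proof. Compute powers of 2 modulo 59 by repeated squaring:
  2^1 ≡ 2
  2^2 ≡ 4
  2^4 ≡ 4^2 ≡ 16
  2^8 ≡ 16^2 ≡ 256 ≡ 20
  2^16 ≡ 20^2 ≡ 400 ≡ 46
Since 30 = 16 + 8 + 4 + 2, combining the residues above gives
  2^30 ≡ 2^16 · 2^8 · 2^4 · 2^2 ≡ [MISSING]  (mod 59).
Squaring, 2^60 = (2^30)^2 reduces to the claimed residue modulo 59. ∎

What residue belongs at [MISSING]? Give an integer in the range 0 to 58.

57

2^16 · 2^8 · 2^4 · 2^2 ≡ 46 · 20 · 16 · 4 = 58880.
58880 mod 59 = 57, so 2^30 ≡ 57 (mod 59).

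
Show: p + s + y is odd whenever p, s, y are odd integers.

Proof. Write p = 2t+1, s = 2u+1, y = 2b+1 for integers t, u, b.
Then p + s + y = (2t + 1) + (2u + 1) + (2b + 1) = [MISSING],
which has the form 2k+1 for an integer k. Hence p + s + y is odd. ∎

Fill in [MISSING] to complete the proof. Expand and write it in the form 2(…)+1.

2(b + t + u + 1) + 1

(2t + 1) + (2u + 1) + (2b + 1) = 2b + 2t + 2u + 3
= 2(b + t + u + 1) + 1.
Since b + t + u + 1 is an integer, the sum is of the form 2k+1 for an integer k.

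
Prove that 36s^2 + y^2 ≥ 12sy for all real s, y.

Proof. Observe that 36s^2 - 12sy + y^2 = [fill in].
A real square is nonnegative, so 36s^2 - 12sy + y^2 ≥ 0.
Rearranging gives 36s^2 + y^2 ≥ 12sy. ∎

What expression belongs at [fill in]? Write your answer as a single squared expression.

(6s - y)^2

36s^2 - 12sy + y^2 is a perfect-square trinomial: the outer terms are (6s)^2 and (y)^2, and the cross term is -2·6s·y.
So 36s^2 - 12sy + y^2 = (6s - y)^2 ≥ 0.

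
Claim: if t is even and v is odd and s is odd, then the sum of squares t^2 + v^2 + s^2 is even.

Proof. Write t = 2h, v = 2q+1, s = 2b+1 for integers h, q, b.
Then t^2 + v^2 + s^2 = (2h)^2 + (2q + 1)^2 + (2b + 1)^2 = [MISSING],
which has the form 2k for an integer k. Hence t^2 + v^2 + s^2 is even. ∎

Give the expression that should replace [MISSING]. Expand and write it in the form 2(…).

2(2b^2 + 2b + 2h^2 + 2q^2 + 2q + 1)

Expanding: (2h)^2 + (2q + 1)^2 + (2b + 1)^2 = 4b^2 + 4b + 4h^2 + 4q^2 + 4q + 2.
Every term is even; pulling out the factor of 2 gives 2(2b^2 + 2b + 2h^2 + 2q^2 + 2q + 1).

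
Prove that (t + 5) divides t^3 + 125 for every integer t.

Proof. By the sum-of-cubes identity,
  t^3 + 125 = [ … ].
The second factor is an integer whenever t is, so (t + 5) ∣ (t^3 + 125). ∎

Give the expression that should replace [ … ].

(t + 5)(t^2 - 5t + 25)

a^3 + b^3 = (a + b)(a^2 - ab + b^2). With a = t, b = 5:
t^3 + 125 = (t + 5)(t^2 - 5t + 25).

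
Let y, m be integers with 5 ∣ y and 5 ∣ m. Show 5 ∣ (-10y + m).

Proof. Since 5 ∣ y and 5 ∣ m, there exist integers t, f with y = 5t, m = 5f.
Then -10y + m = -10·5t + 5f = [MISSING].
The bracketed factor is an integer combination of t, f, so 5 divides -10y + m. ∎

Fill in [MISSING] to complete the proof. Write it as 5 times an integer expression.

Each term has a factor of 5: -10·5t + 5f = 5·(f - 10t).
Since f - 10t is an integer, 5 ∣ (-10y + m).

5(f - 10t)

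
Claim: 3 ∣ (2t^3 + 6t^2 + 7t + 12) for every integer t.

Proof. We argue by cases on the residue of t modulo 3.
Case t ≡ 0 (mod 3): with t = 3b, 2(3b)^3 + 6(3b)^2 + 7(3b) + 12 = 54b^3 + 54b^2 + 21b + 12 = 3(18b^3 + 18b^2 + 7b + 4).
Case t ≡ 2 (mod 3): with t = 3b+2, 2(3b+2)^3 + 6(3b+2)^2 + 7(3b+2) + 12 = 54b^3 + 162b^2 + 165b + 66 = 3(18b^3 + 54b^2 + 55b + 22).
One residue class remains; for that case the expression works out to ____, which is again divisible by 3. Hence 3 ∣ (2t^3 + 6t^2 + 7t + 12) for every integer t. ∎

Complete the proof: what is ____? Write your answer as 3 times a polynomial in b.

The residues treated are {0, 2}, so the missing case is t ≡ 1 (mod 3); write t = 3b+1.
Then 2(3b+1)^3 + 6(3b+1)^2 + 7(3b+1) + 12 = 54b^3 + 108b^2 + 75b + 27 = 3(18b^3 + 36b^2 + 25b + 9).

3(18b^3 + 36b^2 + 25b + 9)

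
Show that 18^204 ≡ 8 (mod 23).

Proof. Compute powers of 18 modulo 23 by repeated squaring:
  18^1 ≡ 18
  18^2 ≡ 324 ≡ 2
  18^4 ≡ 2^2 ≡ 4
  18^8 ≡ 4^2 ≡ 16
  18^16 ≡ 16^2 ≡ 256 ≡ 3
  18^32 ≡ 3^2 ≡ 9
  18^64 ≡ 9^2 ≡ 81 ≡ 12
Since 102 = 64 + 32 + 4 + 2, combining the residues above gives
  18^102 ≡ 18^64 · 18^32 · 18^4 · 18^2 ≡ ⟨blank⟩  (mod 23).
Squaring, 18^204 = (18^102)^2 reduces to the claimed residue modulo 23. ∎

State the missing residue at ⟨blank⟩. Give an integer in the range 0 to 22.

13

18^64 · 18^32 · 18^4 · 18^2 ≡ 12 · 9 · 4 · 2 = 864.
864 mod 23 = 13, so 18^102 ≡ 13 (mod 23).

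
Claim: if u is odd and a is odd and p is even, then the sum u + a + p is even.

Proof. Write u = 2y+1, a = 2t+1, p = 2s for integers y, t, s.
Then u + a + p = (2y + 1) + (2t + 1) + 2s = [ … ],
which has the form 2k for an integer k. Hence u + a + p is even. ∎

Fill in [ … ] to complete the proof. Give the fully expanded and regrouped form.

2(s + t + y + 1)

Expanding: (2y + 1) + (2t + 1) + 2s = 2s + 2t + 2y + 2.
Every term is even; pulling out the factor of 2 gives 2(s + t + y + 1).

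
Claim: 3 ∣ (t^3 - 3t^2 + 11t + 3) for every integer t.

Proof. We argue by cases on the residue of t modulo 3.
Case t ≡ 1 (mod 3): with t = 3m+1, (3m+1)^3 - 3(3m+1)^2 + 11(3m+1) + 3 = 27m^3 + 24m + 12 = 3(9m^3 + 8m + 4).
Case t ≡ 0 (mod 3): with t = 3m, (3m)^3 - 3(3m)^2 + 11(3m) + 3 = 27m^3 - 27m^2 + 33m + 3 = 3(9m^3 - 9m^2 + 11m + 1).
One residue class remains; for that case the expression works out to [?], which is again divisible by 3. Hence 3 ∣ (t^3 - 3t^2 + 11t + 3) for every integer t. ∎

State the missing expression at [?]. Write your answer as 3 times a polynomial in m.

3(9m^3 + 9m^2 + 11m + 7)

The residues treated are {1, 0}, so the missing case is t ≡ 2 (mod 3); write t = 3m+2.
Then (3m+2)^3 - 3(3m+2)^2 + 11(3m+2) + 3 = 27m^3 + 27m^2 + 33m + 21 = 3(9m^3 + 9m^2 + 11m + 7).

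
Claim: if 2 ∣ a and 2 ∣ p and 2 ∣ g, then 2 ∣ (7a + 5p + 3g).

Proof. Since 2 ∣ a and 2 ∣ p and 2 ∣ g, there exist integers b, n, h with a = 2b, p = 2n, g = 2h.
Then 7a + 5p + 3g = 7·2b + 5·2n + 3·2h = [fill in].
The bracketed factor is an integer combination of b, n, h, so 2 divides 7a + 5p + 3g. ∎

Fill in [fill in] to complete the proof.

2(7b + 3h + 5n)

Pull the common 2 out of every term: 7·2b + 5·2n + 3·2h = 2(7b + 3h + 5n).
7b + 3h + 5n is an integer, which exhibits the divisibility.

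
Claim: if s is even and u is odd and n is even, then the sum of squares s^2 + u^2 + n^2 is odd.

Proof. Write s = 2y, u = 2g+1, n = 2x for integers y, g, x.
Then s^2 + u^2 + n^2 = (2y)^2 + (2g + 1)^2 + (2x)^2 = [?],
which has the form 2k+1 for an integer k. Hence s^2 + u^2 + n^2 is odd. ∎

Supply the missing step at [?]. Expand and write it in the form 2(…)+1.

(2y)^2 + (2g + 1)^2 + (2x)^2 = 4g^2 + 4g + 4x^2 + 4y^2 + 1
= 2(2g^2 + 2g + 2x^2 + 2y^2) + 1.
Since 2g^2 + 2g + 2x^2 + 2y^2 is an integer, the sum of squares is of the form 2k+1 for an integer k.

2(2g^2 + 2g + 2x^2 + 2y^2) + 1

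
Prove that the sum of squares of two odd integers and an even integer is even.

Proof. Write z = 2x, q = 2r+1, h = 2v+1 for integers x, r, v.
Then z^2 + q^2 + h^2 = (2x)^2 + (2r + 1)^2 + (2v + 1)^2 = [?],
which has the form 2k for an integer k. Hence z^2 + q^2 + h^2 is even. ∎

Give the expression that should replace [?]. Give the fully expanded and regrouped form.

2(2r^2 + 2r + 2v^2 + 2v + 2x^2 + 1)

Expanding: (2x)^2 + (2r + 1)^2 + (2v + 1)^2 = 4r^2 + 4r + 4v^2 + 4v + 4x^2 + 2.
Every term is even; pulling out the factor of 2 gives 2(2r^2 + 2r + 2v^2 + 2v + 2x^2 + 1).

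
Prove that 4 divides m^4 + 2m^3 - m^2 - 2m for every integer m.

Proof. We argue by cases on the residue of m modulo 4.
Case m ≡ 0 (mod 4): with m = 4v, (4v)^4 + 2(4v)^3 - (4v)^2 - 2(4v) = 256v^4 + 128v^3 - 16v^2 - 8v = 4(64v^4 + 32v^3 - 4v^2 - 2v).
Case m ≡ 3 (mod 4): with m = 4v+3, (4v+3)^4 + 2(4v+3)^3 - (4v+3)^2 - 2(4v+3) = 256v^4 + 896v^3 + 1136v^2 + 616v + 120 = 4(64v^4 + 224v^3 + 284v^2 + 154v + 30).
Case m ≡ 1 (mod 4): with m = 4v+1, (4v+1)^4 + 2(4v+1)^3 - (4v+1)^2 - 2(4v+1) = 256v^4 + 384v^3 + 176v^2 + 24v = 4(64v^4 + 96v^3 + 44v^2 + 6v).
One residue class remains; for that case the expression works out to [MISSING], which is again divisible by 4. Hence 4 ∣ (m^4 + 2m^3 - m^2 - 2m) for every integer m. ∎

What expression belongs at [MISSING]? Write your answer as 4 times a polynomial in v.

Only m ≡ 2 (mod 4) is unaccounted for. Put m = 4v+2:
(4v+2)^4 + 2(4v+2)^3 - (4v+2)^2 - 2(4v+2) expands to 256v^4 + 640v^3 + 560v^2 + 200v + 24,
and factoring out 4 leaves 4(64v^4 + 160v^3 + 140v^2 + 50v + 6).

4(64v^4 + 160v^3 + 140v^2 + 50v + 6)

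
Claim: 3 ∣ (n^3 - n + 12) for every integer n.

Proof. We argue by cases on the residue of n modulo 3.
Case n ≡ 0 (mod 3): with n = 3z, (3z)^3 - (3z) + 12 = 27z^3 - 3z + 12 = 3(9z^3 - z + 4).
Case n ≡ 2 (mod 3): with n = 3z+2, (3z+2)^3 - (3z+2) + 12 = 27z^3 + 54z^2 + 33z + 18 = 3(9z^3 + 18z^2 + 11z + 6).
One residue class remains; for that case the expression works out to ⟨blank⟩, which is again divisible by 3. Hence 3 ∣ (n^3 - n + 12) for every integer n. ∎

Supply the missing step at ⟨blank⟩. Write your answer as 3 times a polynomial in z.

The residues treated are {0, 2}, so the missing case is n ≡ 1 (mod 3); write n = 3z+1.
Then (3z+1)^3 - (3z+1) + 12 = 27z^3 + 27z^2 + 6z + 12 = 3(9z^3 + 9z^2 + 2z + 4).

3(9z^3 + 9z^2 + 2z + 4)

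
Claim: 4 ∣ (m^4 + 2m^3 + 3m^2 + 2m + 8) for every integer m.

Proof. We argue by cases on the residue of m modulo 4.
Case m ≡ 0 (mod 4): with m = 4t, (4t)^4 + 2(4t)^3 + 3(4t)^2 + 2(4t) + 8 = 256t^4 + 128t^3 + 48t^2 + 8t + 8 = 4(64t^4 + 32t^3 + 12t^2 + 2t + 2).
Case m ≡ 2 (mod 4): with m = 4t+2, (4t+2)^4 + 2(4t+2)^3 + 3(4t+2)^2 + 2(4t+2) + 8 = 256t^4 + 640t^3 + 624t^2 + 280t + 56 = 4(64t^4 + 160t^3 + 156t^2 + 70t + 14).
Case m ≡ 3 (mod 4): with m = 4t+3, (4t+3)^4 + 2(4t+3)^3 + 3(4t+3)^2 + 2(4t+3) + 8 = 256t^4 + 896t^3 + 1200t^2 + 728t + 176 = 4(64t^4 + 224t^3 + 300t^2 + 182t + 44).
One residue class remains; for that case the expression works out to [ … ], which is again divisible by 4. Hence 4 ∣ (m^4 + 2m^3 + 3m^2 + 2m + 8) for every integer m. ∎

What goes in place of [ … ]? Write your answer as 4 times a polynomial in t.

4(64t^4 + 96t^3 + 60t^2 + 18t + 4)

The residues treated are {0, 2, 3}, so the missing case is m ≡ 1 (mod 4); write m = 4t+1.
Then (4t+1)^4 + 2(4t+1)^3 + 3(4t+1)^2 + 2(4t+1) + 8 = 256t^4 + 384t^3 + 240t^2 + 72t + 16 = 4(64t^4 + 96t^3 + 60t^2 + 18t + 4).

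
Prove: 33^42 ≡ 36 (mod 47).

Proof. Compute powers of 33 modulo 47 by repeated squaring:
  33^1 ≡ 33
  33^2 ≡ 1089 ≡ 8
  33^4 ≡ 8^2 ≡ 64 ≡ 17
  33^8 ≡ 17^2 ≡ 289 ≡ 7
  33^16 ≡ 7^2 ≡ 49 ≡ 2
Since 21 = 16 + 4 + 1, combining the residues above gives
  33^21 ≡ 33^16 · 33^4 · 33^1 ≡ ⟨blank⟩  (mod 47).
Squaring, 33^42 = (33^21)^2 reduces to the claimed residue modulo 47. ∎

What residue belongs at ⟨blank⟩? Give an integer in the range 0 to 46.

Multiply the listed residues: 2 · 17 · 33 = 34 → 1122.
Reducing modulo 47: 1122 = 23·47 + 41, so 33^21 ≡ 41.

41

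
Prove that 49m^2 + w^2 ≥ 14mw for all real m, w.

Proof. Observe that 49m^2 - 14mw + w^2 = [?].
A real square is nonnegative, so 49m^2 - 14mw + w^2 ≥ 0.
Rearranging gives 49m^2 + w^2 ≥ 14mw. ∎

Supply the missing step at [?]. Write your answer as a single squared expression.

49m^2 - 14mw + w^2 is a perfect-square trinomial: the outer terms are (7m)^2 and (w)^2, and the cross term is -2·7m·w.
So 49m^2 - 14mw + w^2 = (7m - w)^2 ≥ 0.

(7m - w)^2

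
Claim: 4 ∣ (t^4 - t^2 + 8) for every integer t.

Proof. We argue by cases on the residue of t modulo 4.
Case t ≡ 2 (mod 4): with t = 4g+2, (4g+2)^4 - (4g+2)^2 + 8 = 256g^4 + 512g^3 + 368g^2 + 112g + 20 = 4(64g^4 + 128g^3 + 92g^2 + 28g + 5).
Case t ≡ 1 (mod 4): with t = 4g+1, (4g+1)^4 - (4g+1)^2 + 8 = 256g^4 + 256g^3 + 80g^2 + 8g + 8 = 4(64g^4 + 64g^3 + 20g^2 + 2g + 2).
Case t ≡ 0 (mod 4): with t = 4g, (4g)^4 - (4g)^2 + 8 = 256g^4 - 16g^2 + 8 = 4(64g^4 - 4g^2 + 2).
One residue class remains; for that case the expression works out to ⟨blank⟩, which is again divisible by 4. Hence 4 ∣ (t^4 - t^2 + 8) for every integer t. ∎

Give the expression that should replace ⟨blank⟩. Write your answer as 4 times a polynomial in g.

4(64g^4 + 192g^3 + 212g^2 + 102g + 20)

The residues treated are {2, 1, 0}, so the missing case is t ≡ 3 (mod 4); write t = 4g+3.
Then (4g+3)^4 - (4g+3)^2 + 8 = 256g^4 + 768g^3 + 848g^2 + 408g + 80 = 4(64g^4 + 192g^3 + 212g^2 + 102g + 20).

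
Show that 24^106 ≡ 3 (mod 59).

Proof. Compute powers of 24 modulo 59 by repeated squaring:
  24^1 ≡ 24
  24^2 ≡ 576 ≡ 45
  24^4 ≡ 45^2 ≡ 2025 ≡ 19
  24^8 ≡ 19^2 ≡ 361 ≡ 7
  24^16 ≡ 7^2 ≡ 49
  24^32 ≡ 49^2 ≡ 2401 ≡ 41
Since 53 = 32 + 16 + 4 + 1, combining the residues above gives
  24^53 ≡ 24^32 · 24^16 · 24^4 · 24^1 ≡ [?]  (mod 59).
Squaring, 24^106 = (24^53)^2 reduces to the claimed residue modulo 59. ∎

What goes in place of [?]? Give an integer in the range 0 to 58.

24^32 · 24^16 · 24^4 · 24^1 ≡ 41 · 49 · 19 · 24 = 916104.
916104 mod 59 = 11, so 24^53 ≡ 11 (mod 59).

11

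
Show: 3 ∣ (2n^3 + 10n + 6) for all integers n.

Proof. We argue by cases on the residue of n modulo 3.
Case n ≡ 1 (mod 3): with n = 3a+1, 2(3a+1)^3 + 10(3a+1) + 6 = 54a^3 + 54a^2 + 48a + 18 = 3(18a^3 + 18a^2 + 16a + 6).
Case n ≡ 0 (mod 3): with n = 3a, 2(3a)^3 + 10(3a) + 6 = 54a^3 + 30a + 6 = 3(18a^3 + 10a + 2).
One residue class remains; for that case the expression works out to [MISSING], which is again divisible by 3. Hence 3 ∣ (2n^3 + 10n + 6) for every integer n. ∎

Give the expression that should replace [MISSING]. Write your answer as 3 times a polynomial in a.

3(18a^3 + 36a^2 + 34a + 14)

Only n ≡ 2 (mod 3) is unaccounted for. Put n = 3a+2:
2(3a+2)^3 + 10(3a+2) + 6 expands to 54a^3 + 108a^2 + 102a + 42,
and factoring out 3 leaves 3(18a^3 + 36a^2 + 34a + 14).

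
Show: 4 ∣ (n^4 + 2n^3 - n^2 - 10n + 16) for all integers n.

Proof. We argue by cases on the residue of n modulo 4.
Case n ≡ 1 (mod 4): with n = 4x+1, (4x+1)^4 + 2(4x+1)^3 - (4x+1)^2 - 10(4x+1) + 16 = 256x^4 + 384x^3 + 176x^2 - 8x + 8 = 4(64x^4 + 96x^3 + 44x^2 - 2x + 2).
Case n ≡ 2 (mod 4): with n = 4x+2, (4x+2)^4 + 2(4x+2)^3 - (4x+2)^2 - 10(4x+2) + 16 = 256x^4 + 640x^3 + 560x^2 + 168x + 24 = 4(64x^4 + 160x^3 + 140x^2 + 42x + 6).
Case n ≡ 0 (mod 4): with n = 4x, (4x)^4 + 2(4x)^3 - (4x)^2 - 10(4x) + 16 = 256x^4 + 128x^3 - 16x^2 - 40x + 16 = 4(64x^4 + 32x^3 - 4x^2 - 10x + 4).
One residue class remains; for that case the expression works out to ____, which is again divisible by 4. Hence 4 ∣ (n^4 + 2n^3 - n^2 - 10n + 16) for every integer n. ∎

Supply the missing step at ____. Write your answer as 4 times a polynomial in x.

4(64x^4 + 224x^3 + 284x^2 + 146x + 28)

The residues treated are {1, 2, 0}, so the missing case is n ≡ 3 (mod 4); write n = 4x+3.
Then (4x+3)^4 + 2(4x+3)^3 - (4x+3)^2 - 10(4x+3) + 16 = 256x^4 + 896x^3 + 1136x^2 + 584x + 112 = 4(64x^4 + 224x^3 + 284x^2 + 146x + 28).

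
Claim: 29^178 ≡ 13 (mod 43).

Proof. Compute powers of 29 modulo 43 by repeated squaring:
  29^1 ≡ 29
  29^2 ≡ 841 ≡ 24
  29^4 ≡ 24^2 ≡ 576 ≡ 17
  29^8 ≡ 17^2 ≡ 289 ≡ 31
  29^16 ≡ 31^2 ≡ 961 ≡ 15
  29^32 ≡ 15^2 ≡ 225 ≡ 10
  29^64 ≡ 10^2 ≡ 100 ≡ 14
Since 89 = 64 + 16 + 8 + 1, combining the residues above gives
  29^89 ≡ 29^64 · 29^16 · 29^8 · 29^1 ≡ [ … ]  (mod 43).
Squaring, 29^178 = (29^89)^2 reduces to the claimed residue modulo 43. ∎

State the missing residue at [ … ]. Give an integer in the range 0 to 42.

29^64 · 29^16 · 29^8 · 29^1 ≡ 14 · 15 · 31 · 29 = 188790.
188790 mod 43 = 20, so 29^89 ≡ 20 (mod 43).

20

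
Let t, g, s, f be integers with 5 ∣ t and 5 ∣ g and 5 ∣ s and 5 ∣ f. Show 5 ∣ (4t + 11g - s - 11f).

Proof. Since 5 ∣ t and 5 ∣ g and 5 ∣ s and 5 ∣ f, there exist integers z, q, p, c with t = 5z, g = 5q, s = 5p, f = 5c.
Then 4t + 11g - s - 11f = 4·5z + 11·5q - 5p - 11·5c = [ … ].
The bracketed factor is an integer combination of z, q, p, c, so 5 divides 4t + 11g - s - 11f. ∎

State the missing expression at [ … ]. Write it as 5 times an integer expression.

Each term has a factor of 5: 4·5z + 11·5q - 5p - 11·5c = 5·(-11c - p + 11q + 4z).
Since -11c - p + 11q + 4z is an integer, 5 ∣ (4t + 11g - s - 11f).

5(-11c - p + 11q + 4z)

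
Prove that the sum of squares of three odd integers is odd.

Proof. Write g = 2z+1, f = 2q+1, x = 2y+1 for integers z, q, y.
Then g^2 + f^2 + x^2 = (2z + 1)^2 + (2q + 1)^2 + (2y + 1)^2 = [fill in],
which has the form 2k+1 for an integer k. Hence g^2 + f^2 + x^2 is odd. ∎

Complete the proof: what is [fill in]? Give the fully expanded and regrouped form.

Expanding: (2z + 1)^2 + (2q + 1)^2 + (2y + 1)^2 = 4q^2 + 4q + 4y^2 + 4y + 4z^2 + 4z + 3.
Every term except the constant is even, so this is 2(2q^2 + 2q + 2y^2 + 2y + 2z^2 + 2z + 1) + 1,
and 2q^2 + 2q + 2y^2 + 2y + 2z^2 + 2z + 1 ∈ ℤ gives the required form.

2(2q^2 + 2q + 2y^2 + 2y + 2z^2 + 2z + 1) + 1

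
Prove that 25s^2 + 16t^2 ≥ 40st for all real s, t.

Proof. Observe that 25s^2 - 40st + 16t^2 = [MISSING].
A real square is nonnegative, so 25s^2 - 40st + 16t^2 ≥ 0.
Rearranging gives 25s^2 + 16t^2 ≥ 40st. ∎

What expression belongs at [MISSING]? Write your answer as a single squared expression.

(5s - 4t)^2

The leading and trailing coefficients are 5^2 and 4^2, and 40 = 2·5·4, so the trinomial is (5s - 4t)^2.
Hence 25s^2 - 40st + 16t^2 ≥ 0.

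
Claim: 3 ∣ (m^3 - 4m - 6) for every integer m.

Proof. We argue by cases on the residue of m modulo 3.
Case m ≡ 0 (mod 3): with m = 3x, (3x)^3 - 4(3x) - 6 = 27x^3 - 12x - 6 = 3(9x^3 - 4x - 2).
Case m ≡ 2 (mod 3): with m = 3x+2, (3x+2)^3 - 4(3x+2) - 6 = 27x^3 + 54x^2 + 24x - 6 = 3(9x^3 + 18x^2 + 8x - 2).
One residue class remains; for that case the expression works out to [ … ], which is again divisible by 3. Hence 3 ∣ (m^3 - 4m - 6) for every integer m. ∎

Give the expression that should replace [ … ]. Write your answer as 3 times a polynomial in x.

3(9x^3 + 9x^2 - x - 3)

The residues treated are {0, 2}, so the missing case is m ≡ 1 (mod 3); write m = 3x+1.
Then (3x+1)^3 - 4(3x+1) - 6 = 27x^3 + 27x^2 - 3x - 9 = 3(9x^3 + 9x^2 - x - 3).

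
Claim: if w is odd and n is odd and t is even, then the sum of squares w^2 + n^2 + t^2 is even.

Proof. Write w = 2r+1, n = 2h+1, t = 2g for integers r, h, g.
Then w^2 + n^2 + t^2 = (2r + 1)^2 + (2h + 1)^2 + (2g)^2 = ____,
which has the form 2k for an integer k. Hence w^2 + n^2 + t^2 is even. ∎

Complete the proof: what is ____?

(2r + 1)^2 + (2h + 1)^2 + (2g)^2 = 4g^2 + 4h^2 + 4h + 4r^2 + 4r + 2
= 2(2g^2 + 2h^2 + 2h + 2r^2 + 2r + 1).
Since 2g^2 + 2h^2 + 2h + 2r^2 + 2r + 1 is an integer, the sum of squares is of the form 2k for an integer k.

2(2g^2 + 2h^2 + 2h + 2r^2 + 2r + 1)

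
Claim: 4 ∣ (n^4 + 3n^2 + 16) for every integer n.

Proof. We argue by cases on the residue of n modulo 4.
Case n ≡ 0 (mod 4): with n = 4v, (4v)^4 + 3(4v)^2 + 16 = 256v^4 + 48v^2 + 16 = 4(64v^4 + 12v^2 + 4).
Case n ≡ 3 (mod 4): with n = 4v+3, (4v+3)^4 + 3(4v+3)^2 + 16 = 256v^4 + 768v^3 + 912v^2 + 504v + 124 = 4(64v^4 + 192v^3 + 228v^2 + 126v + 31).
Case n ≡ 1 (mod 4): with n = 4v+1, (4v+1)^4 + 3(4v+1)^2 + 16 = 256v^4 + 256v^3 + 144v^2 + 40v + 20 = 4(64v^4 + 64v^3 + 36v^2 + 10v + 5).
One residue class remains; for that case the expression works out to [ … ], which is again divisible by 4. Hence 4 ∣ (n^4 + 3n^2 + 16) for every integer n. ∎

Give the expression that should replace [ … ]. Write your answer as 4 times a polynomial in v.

4(64v^4 + 128v^3 + 108v^2 + 44v + 11)

The residues treated are {0, 3, 1}, so the missing case is n ≡ 2 (mod 4); write n = 4v+2.
Then (4v+2)^4 + 3(4v+2)^2 + 16 = 256v^4 + 512v^3 + 432v^2 + 176v + 44 = 4(64v^4 + 128v^3 + 108v^2 + 44v + 11).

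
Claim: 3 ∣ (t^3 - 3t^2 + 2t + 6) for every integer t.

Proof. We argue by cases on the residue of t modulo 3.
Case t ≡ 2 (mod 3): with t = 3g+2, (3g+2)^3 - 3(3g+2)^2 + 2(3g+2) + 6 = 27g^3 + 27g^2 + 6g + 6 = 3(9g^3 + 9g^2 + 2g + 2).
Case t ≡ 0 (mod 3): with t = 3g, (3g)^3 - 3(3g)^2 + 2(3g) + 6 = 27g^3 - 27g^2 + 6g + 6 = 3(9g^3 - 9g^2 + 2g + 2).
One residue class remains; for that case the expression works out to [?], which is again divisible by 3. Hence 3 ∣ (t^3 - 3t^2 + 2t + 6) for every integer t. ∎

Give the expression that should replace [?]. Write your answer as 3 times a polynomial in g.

3(9g^3 - g + 2)

The residues treated are {2, 0}, so the missing case is t ≡ 1 (mod 3); write t = 3g+1.
Then (3g+1)^3 - 3(3g+1)^2 + 2(3g+1) + 6 = 27g^3 - 3g + 6 = 3(9g^3 - g + 2).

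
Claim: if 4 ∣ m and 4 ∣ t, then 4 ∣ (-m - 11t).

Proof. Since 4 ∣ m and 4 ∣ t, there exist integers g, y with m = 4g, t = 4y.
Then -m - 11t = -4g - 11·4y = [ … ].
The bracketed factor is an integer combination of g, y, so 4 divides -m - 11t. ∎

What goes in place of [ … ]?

Pull the common 4 out of every term: -4g - 11·4y = 4(-g - 11y).
-g - 11y is an integer, which exhibits the divisibility.

4(-g - 11y)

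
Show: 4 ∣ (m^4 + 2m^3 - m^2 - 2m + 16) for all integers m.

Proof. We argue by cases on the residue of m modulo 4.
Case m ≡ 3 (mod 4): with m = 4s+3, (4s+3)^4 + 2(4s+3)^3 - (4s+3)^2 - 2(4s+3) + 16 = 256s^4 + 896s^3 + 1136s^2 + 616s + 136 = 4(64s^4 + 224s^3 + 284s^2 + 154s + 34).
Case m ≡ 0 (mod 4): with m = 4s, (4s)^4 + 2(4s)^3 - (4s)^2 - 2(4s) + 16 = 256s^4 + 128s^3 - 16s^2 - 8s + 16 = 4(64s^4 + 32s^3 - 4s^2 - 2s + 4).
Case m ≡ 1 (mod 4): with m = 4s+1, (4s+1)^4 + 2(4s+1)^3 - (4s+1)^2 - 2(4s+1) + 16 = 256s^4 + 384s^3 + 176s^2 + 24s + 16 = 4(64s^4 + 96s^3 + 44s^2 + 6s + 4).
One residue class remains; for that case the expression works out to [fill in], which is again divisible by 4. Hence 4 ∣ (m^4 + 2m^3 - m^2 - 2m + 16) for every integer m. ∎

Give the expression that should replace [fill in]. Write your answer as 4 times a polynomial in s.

4(64s^4 + 160s^3 + 140s^2 + 50s + 10)

The residues treated are {3, 0, 1}, so the missing case is m ≡ 2 (mod 4); write m = 4s+2.
Then (4s+2)^4 + 2(4s+2)^3 - (4s+2)^2 - 2(4s+2) + 16 = 256s^4 + 640s^3 + 560s^2 + 200s + 40 = 4(64s^4 + 160s^3 + 140s^2 + 50s + 10).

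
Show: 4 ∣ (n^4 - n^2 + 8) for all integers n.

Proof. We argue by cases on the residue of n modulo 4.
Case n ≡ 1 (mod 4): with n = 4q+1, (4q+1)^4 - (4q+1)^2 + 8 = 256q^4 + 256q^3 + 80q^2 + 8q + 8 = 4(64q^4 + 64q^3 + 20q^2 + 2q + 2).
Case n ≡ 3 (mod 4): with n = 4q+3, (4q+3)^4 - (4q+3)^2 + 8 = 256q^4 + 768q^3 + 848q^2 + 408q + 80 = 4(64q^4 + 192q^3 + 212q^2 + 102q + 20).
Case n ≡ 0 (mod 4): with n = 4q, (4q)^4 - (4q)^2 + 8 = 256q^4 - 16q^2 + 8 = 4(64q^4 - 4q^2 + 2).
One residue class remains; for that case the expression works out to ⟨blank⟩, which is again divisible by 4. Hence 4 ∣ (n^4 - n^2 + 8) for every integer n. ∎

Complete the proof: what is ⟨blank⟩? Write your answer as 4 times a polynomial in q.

4(64q^4 + 128q^3 + 92q^2 + 28q + 5)

The residues treated are {1, 3, 0}, so the missing case is n ≡ 2 (mod 4); write n = 4q+2.
Then (4q+2)^4 - (4q+2)^2 + 8 = 256q^4 + 512q^3 + 368q^2 + 112q + 20 = 4(64q^4 + 128q^3 + 92q^2 + 28q + 5).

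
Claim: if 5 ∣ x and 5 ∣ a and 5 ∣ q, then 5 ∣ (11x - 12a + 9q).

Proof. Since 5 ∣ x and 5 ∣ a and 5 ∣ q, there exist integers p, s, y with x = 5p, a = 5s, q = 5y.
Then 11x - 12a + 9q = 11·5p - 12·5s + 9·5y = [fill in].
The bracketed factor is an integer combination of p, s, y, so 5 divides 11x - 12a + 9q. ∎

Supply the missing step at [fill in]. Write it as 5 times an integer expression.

5(11p - 12s + 9y)

Each term has a factor of 5: 11·5p - 12·5s + 9·5y = 5·(11p - 12s + 9y).
Since 11p - 12s + 9y is an integer, 5 ∣ (11x - 12a + 9q).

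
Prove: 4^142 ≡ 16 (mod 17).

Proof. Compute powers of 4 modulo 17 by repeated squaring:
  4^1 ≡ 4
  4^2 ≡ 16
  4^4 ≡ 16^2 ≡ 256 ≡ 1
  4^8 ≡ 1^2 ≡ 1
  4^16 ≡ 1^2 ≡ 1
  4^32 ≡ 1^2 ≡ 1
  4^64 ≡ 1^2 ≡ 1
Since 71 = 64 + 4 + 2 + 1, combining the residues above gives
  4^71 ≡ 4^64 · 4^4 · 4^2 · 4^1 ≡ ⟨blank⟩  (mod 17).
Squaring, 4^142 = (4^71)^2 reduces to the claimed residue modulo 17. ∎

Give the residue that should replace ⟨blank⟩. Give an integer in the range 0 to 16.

13

4^64 · 4^4 · 4^2 · 4^1 ≡ 1 · 1 · 16 · 4 = 64.
64 mod 17 = 13, so 4^71 ≡ 13 (mod 17).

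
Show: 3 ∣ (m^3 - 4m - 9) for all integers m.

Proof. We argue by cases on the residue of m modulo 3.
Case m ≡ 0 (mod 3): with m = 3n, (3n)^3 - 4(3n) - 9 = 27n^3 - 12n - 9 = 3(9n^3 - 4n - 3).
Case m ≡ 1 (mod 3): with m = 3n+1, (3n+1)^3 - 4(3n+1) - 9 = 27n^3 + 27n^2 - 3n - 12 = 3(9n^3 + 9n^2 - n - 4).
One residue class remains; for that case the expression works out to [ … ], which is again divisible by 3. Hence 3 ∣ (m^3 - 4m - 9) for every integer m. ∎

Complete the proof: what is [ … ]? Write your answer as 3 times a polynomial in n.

Only m ≡ 2 (mod 3) is unaccounted for. Put m = 3n+2:
(3n+2)^3 - 4(3n+2) - 9 expands to 27n^3 + 54n^2 + 24n - 9,
and factoring out 3 leaves 3(9n^3 + 18n^2 + 8n - 3).

3(9n^3 + 18n^2 + 8n - 3)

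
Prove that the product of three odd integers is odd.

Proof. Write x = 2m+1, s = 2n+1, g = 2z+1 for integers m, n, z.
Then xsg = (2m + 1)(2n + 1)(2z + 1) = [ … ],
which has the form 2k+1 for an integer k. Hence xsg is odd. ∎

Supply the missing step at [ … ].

2(4mnz + 2mn + 2mz + m + 2nz + n + z) + 1

(2m + 1)(2n + 1)(2z + 1) = 8mnz + 4mn + 4mz + 2m + 4nz + 2n + 2z + 1
= 2(4mnz + 2mn + 2mz + m + 2nz + n + z) + 1.
Since 4mnz + 2mn + 2mz + m + 2nz + n + z is an integer, the product is of the form 2k+1 for an integer k.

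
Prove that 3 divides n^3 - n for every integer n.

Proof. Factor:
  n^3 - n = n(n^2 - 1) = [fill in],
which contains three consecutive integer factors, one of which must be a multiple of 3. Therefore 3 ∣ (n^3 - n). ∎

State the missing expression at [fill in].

(n - 1)n(n + 1)

n(n^2 - 1) = n(n - 1)(n + 1) = (n - 1)n(n + 1).
These three factors are consecutive integers, so their product is divisible by 3.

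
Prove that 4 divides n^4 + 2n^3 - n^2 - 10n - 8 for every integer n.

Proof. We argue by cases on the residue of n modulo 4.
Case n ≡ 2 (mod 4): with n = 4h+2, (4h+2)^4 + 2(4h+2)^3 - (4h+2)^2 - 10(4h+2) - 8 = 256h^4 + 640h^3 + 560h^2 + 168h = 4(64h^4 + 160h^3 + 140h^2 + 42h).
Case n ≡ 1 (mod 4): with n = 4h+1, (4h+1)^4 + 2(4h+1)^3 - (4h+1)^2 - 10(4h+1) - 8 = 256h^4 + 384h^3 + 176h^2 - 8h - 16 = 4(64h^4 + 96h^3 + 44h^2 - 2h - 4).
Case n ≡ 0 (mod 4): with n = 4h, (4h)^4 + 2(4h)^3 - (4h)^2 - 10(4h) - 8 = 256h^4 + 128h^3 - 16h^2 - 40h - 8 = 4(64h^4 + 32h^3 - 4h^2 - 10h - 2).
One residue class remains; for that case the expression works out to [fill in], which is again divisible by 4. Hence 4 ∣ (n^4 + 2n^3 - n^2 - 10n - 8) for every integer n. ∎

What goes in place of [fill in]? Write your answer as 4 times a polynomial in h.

Only n ≡ 3 (mod 4) is unaccounted for. Put n = 4h+3:
(4h+3)^4 + 2(4h+3)^3 - (4h+3)^2 - 10(4h+3) - 8 expands to 256h^4 + 896h^3 + 1136h^2 + 584h + 88,
and factoring out 4 leaves 4(64h^4 + 224h^3 + 284h^2 + 146h + 22).

4(64h^4 + 224h^3 + 284h^2 + 146h + 22)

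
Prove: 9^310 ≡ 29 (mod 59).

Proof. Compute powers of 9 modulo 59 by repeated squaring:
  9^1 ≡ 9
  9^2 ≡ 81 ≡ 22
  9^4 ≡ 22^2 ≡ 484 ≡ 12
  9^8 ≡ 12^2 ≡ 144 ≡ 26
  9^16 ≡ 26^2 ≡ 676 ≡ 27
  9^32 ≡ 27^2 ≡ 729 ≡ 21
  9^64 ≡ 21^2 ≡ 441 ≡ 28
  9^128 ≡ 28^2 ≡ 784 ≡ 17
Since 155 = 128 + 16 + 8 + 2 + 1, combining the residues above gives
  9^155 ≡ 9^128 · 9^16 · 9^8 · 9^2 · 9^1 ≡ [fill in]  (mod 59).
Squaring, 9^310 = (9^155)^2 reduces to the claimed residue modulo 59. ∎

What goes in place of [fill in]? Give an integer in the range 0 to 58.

41

Multiply the listed residues: 17 · 27 · 26 · 22 · 9 = 459 → 11934 → 262548 → 2362932.
Reducing modulo 59: 2362932 = 40049·59 + 41, so 9^155 ≡ 41.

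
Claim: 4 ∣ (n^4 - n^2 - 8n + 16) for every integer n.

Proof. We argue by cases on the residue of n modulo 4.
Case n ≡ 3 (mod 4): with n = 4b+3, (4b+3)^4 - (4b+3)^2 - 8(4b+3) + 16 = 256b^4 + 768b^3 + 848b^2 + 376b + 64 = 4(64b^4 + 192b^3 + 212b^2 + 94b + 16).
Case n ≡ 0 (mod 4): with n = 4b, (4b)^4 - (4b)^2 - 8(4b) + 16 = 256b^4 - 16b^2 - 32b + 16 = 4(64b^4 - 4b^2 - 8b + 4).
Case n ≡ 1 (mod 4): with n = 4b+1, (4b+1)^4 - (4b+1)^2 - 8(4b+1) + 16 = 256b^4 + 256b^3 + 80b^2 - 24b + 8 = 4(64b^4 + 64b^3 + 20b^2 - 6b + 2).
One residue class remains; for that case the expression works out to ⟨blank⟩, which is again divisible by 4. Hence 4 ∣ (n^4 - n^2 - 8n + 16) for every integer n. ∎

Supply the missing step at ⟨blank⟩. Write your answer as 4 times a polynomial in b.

The residues treated are {3, 0, 1}, so the missing case is n ≡ 2 (mod 4); write n = 4b+2.
Then (4b+2)^4 - (4b+2)^2 - 8(4b+2) + 16 = 256b^4 + 512b^3 + 368b^2 + 80b + 12 = 4(64b^4 + 128b^3 + 92b^2 + 20b + 3).

4(64b^4 + 128b^3 + 92b^2 + 20b + 3)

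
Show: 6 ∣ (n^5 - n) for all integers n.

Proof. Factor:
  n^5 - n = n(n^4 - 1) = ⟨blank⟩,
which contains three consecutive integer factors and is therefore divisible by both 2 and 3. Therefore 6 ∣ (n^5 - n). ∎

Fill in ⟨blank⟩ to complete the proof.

n^4 - 1 = (n^2 - 1)(n^2 + 1), and n^2 - 1 = (n-1)(n+1).
So n(n^4 - 1) = (n - 1)n(n + 1)(n^2 + 1).

(n - 1)n(n + 1)(n^2 + 1)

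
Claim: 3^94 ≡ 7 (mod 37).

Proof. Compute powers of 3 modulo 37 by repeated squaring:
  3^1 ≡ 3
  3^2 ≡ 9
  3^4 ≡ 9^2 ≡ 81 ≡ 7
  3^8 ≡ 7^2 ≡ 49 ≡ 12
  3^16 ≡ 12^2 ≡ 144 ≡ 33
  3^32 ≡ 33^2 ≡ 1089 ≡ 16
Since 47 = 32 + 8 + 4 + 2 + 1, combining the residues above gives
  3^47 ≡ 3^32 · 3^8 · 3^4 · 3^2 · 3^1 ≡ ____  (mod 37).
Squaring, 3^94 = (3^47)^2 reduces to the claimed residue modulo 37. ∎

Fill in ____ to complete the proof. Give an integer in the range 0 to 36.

Multiply the listed residues: 16 · 12 · 7 · 9 · 3 = 192 → 1344 → 12096 → 36288.
Reducing modulo 37: 36288 = 980·37 + 28, so 3^47 ≡ 28.

28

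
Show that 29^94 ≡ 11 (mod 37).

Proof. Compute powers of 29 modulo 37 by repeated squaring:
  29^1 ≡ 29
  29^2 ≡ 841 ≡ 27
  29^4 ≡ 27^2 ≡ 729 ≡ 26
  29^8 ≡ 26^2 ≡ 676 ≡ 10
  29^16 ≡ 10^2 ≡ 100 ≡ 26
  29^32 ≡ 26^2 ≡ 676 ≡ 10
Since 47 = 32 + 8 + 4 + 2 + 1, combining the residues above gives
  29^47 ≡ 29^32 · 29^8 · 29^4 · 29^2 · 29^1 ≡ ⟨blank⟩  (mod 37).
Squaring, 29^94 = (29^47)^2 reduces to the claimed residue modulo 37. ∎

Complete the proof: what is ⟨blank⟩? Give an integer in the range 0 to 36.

23

29^32 · 29^8 · 29^4 · 29^2 · 29^1 ≡ 10 · 10 · 26 · 27 · 29 = 2035800.
2035800 mod 37 = 23, so 29^47 ≡ 23 (mod 37).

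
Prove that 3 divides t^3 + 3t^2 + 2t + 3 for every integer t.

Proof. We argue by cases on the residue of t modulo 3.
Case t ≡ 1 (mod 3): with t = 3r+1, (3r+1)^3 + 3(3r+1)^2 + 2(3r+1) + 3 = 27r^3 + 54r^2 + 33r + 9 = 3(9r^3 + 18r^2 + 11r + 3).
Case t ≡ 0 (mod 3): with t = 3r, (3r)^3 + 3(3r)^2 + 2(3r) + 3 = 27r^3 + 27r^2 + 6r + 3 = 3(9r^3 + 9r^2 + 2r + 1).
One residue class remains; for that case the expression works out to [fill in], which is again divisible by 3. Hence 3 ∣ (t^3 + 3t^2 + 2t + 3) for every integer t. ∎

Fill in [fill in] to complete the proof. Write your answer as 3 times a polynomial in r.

3(9r^3 + 27r^2 + 26r + 9)

The residues treated are {1, 0}, so the missing case is t ≡ 2 (mod 3); write t = 3r+2.
Then (3r+2)^3 + 3(3r+2)^2 + 2(3r+2) + 3 = 27r^3 + 81r^2 + 78r + 27 = 3(9r^3 + 27r^2 + 26r + 9).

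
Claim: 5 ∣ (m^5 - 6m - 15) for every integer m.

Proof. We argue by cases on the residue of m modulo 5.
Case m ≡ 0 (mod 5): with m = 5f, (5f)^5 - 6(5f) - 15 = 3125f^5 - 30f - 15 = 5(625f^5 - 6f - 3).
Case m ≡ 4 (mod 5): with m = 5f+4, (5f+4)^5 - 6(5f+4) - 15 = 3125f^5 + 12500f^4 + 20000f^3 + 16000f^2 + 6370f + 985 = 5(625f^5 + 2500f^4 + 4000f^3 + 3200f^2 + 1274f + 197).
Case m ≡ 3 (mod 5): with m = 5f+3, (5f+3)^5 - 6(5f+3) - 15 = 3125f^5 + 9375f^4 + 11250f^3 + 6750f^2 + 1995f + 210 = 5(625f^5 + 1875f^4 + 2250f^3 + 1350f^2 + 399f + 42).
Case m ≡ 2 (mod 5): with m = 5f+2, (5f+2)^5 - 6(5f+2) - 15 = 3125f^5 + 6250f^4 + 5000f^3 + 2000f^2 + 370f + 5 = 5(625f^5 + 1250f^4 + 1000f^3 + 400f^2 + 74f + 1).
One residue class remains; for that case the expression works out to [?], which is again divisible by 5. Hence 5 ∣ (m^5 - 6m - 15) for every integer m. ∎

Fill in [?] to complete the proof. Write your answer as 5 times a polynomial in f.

The residues treated are {0, 4, 3, 2}, so the missing case is m ≡ 1 (mod 5); write m = 5f+1.
Then (5f+1)^5 - 6(5f+1) - 15 = 3125f^5 + 3125f^4 + 1250f^3 + 250f^2 - 5f - 20 = 5(625f^5 + 625f^4 + 250f^3 + 50f^2 - f - 4).

5(625f^5 + 625f^4 + 250f^3 + 50f^2 - f - 4)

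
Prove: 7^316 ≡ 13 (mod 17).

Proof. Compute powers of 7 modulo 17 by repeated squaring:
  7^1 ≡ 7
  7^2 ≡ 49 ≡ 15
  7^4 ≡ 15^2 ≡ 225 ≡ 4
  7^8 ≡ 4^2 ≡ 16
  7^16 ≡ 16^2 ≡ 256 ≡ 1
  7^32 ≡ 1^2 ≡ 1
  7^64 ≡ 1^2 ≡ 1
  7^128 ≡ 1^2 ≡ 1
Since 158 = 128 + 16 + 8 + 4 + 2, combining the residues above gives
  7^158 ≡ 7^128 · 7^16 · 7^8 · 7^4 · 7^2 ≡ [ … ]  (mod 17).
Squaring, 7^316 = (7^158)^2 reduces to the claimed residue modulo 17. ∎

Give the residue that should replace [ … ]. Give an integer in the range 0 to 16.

8

7^128 · 7^16 · 7^8 · 7^4 · 7^2 ≡ 1 · 1 · 16 · 4 · 15 = 960.
960 mod 17 = 8, so 7^158 ≡ 8 (mod 17).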